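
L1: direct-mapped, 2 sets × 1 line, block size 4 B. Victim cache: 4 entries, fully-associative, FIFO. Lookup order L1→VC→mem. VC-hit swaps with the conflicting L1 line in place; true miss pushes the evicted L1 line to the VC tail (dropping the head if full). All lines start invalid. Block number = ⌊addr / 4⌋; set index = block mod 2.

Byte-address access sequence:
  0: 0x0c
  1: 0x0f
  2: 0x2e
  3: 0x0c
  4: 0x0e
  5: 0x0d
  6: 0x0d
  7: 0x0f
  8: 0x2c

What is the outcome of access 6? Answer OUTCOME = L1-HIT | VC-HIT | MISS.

OUTCOME = L1-HIT

#0 0xc→b3/s1 MISS; vc=[]
#1 0xf→b3/s1 L1-HIT; vc=[]
#2 0x2e→b11/s1 MISS; vc=[3]
#3 0xc→b3/s1 VC-HIT; vc=[11]
#4 0xe→b3/s1 L1-HIT; vc=[11]
#5 0xd→b3/s1 L1-HIT; vc=[11]
#6 0xd→b3/s1 L1-HIT; vc=[11]
#7 0xf→b3/s1 L1-HIT; vc=[11]
#8 0x2c→b11/s1 VC-HIT; vc=[3]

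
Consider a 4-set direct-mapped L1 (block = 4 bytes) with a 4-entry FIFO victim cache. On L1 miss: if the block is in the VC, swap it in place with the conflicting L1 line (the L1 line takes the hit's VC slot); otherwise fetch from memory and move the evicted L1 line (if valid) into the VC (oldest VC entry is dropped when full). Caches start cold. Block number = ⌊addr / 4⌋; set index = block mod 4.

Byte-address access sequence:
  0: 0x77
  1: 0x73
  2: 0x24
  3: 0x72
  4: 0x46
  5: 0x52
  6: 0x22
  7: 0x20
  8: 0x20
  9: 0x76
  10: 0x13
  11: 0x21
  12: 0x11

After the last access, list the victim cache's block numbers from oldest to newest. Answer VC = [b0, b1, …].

VC = [9, 28, 20, 8]

  [0] addr=0x77 blk=29 s=1: MISS | VC []
  [1] addr=0x73 blk=28 s=0: MISS | VC []
  [2] addr=0x24 blk=9 s=1: MISS | VC [29]
  [3] addr=0x72 blk=28 s=0: L1-HIT | VC [29]
  [4] addr=0x46 blk=17 s=1: MISS | VC [29, 9]
  [5] addr=0x52 blk=20 s=0: MISS | VC [29, 9, 28]
  [6] addr=0x22 blk=8 s=0: MISS | VC [29, 9, 28, 20]
  [7] addr=0x20 blk=8 s=0: L1-HIT | VC [29, 9, 28, 20]
  [8] addr=0x20 blk=8 s=0: L1-HIT | VC [29, 9, 28, 20]
  [9] addr=0x76 blk=29 s=1: VC-HIT | VC [17, 9, 28, 20]
  [10] addr=0x13 blk=4 s=0: MISS | VC [9, 28, 20, 8]
  [11] addr=0x21 blk=8 s=0: VC-HIT | VC [9, 28, 20, 4]
  [12] addr=0x11 blk=4 s=0: VC-HIT | VC [9, 28, 20, 8]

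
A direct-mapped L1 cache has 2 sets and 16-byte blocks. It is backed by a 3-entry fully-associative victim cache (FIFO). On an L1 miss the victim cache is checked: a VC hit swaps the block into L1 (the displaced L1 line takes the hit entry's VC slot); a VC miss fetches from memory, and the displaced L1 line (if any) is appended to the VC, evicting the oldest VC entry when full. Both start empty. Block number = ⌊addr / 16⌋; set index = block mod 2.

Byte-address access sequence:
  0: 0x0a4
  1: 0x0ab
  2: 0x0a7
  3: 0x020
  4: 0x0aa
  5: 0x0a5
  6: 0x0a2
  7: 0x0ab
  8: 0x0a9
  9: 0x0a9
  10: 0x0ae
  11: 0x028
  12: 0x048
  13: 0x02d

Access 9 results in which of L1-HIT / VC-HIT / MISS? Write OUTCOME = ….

OUTCOME = L1-HIT

#0 0xa4→b10/s0 MISS; vc=[]
#1 0xab→b10/s0 L1-HIT; vc=[]
#2 0xa7→b10/s0 L1-HIT; vc=[]
#3 0x20→b2/s0 MISS; vc=[10]
#4 0xaa→b10/s0 VC-HIT; vc=[2]
#5 0xa5→b10/s0 L1-HIT; vc=[2]
#6 0xa2→b10/s0 L1-HIT; vc=[2]
#7 0xab→b10/s0 L1-HIT; vc=[2]
#8 0xa9→b10/s0 L1-HIT; vc=[2]
#9 0xa9→b10/s0 L1-HIT; vc=[2]
#10 0xae→b10/s0 L1-HIT; vc=[2]
#11 0x28→b2/s0 VC-HIT; vc=[10]
#12 0x48→b4/s0 MISS; vc=[10,2]
#13 0x2d→b2/s0 VC-HIT; vc=[10,4]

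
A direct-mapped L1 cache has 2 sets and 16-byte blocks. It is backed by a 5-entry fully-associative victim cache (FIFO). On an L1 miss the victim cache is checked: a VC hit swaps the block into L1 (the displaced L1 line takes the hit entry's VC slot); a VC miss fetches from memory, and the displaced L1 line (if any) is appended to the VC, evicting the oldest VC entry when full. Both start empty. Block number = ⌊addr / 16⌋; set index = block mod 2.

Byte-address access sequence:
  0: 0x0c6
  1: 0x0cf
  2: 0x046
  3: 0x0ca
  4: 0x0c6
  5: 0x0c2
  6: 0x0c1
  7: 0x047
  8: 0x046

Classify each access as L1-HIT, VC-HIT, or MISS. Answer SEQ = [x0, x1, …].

SEQ = [MISS, L1-HIT, MISS, VC-HIT, L1-HIT, L1-HIT, L1-HIT, VC-HIT, L1-HIT]

0: 0xc6 (blk 12, set 0) → MISS  vc=[]
1: 0xcf (blk 12, set 0) → L1-HIT  vc=[]
2: 0x46 (blk 4, set 0) → MISS  vc=[12]
3: 0xca (blk 12, set 0) → VC-HIT  vc=[4]
4: 0xc6 (blk 12, set 0) → L1-HIT  vc=[4]
5: 0xc2 (blk 12, set 0) → L1-HIT  vc=[4]
6: 0xc1 (blk 12, set 0) → L1-HIT  vc=[4]
7: 0x47 (blk 4, set 0) → VC-HIT  vc=[12]
8: 0x46 (blk 4, set 0) → L1-HIT  vc=[12]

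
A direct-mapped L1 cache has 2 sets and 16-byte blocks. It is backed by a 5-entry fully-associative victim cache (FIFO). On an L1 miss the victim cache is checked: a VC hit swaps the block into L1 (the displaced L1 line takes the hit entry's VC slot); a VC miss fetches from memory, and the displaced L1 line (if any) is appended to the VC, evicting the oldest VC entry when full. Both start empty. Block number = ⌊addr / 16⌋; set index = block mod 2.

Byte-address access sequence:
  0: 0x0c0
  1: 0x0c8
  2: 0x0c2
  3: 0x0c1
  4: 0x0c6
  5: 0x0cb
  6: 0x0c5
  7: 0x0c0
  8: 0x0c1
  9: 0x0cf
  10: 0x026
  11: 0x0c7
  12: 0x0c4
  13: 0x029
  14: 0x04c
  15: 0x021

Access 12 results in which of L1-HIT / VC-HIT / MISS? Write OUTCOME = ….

OUTCOME = L1-HIT

0: 0xc0 (blk 12, set 0) → MISS  vc=[]
1: 0xc8 (blk 12, set 0) → L1-HIT  vc=[]
2: 0xc2 (blk 12, set 0) → L1-HIT  vc=[]
3: 0xc1 (blk 12, set 0) → L1-HIT  vc=[]
4: 0xc6 (blk 12, set 0) → L1-HIT  vc=[]
5: 0xcb (blk 12, set 0) → L1-HIT  vc=[]
6: 0xc5 (blk 12, set 0) → L1-HIT  vc=[]
7: 0xc0 (blk 12, set 0) → L1-HIT  vc=[]
8: 0xc1 (blk 12, set 0) → L1-HIT  vc=[]
9: 0xcf (blk 12, set 0) → L1-HIT  vc=[]
10: 0x26 (blk 2, set 0) → MISS  vc=[12]
11: 0xc7 (blk 12, set 0) → VC-HIT  vc=[2]
12: 0xc4 (blk 12, set 0) → L1-HIT  vc=[2]
13: 0x29 (blk 2, set 0) → VC-HIT  vc=[12]
14: 0x4c (blk 4, set 0) → MISS  vc=[12, 2]
15: 0x21 (blk 2, set 0) → VC-HIT  vc=[12, 4]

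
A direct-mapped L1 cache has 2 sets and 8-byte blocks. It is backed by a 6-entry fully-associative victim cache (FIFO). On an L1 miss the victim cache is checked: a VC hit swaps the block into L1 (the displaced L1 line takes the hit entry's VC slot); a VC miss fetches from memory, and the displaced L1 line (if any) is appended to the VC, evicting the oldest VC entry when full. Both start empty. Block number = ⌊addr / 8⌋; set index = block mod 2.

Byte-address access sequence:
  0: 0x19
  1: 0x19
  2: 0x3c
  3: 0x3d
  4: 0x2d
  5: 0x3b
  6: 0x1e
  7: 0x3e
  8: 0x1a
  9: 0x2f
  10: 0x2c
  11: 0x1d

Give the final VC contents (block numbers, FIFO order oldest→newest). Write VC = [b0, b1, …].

VC = [7, 5]

#0 0x19→b3/s1 MISS; vc=[]
#1 0x19→b3/s1 L1-HIT; vc=[]
#2 0x3c→b7/s1 MISS; vc=[3]
#3 0x3d→b7/s1 L1-HIT; vc=[3]
#4 0x2d→b5/s1 MISS; vc=[3,7]
#5 0x3b→b7/s1 VC-HIT; vc=[3,5]
#6 0x1e→b3/s1 VC-HIT; vc=[7,5]
#7 0x3e→b7/s1 VC-HIT; vc=[3,5]
#8 0x1a→b3/s1 VC-HIT; vc=[7,5]
#9 0x2f→b5/s1 VC-HIT; vc=[7,3]
#10 0x2c→b5/s1 L1-HIT; vc=[7,3]
#11 0x1d→b3/s1 VC-HIT; vc=[7,5]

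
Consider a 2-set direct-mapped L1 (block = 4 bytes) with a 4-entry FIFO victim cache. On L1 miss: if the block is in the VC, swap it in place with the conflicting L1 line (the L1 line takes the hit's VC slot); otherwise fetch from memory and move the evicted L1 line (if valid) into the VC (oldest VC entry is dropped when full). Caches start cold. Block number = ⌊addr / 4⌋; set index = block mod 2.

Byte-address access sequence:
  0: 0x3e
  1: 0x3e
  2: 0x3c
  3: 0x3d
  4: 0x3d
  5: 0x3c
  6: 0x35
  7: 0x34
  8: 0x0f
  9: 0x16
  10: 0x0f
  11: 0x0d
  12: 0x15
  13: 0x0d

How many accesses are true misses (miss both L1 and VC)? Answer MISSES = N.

0: 0x3e (blk 15, set 1) → MISS  vc=[]
1: 0x3e (blk 15, set 1) → L1-HIT  vc=[]
2: 0x3c (blk 15, set 1) → L1-HIT  vc=[]
3: 0x3d (blk 15, set 1) → L1-HIT  vc=[]
4: 0x3d (blk 15, set 1) → L1-HIT  vc=[]
5: 0x3c (blk 15, set 1) → L1-HIT  vc=[]
6: 0x35 (blk 13, set 1) → MISS  vc=[15]
7: 0x34 (blk 13, set 1) → L1-HIT  vc=[15]
8: 0xf (blk 3, set 1) → MISS  vc=[15, 13]
9: 0x16 (blk 5, set 1) → MISS  vc=[15, 13, 3]
10: 0xf (blk 3, set 1) → VC-HIT  vc=[15, 13, 5]
11: 0xd (blk 3, set 1) → L1-HIT  vc=[15, 13, 5]
12: 0x15 (blk 5, set 1) → VC-HIT  vc=[15, 13, 3]
13: 0xd (blk 3, set 1) → VC-HIT  vc=[15, 13, 5]

MISSES = 4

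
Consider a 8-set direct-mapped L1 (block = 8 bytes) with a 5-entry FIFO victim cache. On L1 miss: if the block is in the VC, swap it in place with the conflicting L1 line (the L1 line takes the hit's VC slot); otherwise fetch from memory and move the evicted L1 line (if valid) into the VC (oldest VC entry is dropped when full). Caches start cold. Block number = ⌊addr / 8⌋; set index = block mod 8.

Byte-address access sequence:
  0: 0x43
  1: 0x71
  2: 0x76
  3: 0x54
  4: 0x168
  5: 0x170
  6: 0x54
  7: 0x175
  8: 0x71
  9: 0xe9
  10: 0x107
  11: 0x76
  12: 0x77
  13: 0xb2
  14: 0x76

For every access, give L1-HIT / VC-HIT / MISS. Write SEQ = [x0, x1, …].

#0 0x43→b8/s0 MISS; vc=[]
#1 0x71→b14/s6 MISS; vc=[]
#2 0x76→b14/s6 L1-HIT; vc=[]
#3 0x54→b10/s2 MISS; vc=[]
#4 0x168→b45/s5 MISS; vc=[]
#5 0x170→b46/s6 MISS; vc=[14]
#6 0x54→b10/s2 L1-HIT; vc=[14]
#7 0x175→b46/s6 L1-HIT; vc=[14]
#8 0x71→b14/s6 VC-HIT; vc=[46]
#9 0xe9→b29/s5 MISS; vc=[46,45]
#10 0x107→b32/s0 MISS; vc=[46,45,8]
#11 0x76→b14/s6 L1-HIT; vc=[46,45,8]
#12 0x77→b14/s6 L1-HIT; vc=[46,45,8]
#13 0xb2→b22/s6 MISS; vc=[46,45,8,14]
#14 0x76→b14/s6 VC-HIT; vc=[46,45,8,22]

SEQ = [MISS, MISS, L1-HIT, MISS, MISS, MISS, L1-HIT, L1-HIT, VC-HIT, MISS, MISS, L1-HIT, L1-HIT, MISS, VC-HIT]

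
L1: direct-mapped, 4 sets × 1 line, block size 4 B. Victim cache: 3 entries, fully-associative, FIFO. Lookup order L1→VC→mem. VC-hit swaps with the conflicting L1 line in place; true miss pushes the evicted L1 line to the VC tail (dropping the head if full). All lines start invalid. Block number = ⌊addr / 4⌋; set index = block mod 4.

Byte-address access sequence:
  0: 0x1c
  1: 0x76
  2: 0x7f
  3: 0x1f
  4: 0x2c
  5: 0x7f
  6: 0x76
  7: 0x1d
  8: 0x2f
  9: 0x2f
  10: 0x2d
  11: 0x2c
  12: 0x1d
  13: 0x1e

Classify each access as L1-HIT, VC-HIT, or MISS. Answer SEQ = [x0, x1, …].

#0 0x1c→b7/s3 MISS; vc=[]
#1 0x76→b29/s1 MISS; vc=[]
#2 0x7f→b31/s3 MISS; vc=[7]
#3 0x1f→b7/s3 VC-HIT; vc=[31]
#4 0x2c→b11/s3 MISS; vc=[31,7]
#5 0x7f→b31/s3 VC-HIT; vc=[11,7]
#6 0x76→b29/s1 L1-HIT; vc=[11,7]
#7 0x1d→b7/s3 VC-HIT; vc=[11,31]
#8 0x2f→b11/s3 VC-HIT; vc=[7,31]
#9 0x2f→b11/s3 L1-HIT; vc=[7,31]
#10 0x2d→b11/s3 L1-HIT; vc=[7,31]
#11 0x2c→b11/s3 L1-HIT; vc=[7,31]
#12 0x1d→b7/s3 VC-HIT; vc=[11,31]
#13 0x1e→b7/s3 L1-HIT; vc=[11,31]

SEQ = [MISS, MISS, MISS, VC-HIT, MISS, VC-HIT, L1-HIT, VC-HIT, VC-HIT, L1-HIT, L1-HIT, L1-HIT, VC-HIT, L1-HIT]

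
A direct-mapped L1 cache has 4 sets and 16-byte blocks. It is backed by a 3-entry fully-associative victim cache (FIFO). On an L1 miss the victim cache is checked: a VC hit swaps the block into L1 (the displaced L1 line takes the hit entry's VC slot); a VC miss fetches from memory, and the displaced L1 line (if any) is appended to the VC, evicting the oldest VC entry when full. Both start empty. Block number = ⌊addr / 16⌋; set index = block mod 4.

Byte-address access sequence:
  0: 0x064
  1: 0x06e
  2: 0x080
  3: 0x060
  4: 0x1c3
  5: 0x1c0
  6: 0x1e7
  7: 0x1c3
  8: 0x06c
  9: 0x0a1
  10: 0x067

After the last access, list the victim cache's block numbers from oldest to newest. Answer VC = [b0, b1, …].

0: 0x64 (blk 6, set 2) → MISS  vc=[]
1: 0x6e (blk 6, set 2) → L1-HIT  vc=[]
2: 0x80 (blk 8, set 0) → MISS  vc=[]
3: 0x60 (blk 6, set 2) → L1-HIT  vc=[]
4: 0x1c3 (blk 28, set 0) → MISS  vc=[8]
5: 0x1c0 (blk 28, set 0) → L1-HIT  vc=[8]
6: 0x1e7 (blk 30, set 2) → MISS  vc=[8, 6]
7: 0x1c3 (blk 28, set 0) → L1-HIT  vc=[8, 6]
8: 0x6c (blk 6, set 2) → VC-HIT  vc=[8, 30]
9: 0xa1 (blk 10, set 2) → MISS  vc=[8, 30, 6]
10: 0x67 (blk 6, set 2) → VC-HIT  vc=[8, 30, 10]

VC = [8, 30, 10]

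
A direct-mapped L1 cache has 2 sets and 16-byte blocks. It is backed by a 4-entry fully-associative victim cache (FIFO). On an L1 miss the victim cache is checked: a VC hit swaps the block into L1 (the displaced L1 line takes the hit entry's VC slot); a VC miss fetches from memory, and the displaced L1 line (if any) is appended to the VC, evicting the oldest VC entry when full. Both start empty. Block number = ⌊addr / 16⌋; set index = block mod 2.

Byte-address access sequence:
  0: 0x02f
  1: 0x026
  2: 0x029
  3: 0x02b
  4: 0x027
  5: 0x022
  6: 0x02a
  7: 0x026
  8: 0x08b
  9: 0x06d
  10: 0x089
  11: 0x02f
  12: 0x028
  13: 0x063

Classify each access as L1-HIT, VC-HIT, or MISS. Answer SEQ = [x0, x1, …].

0: 0x2f (blk 2, set 0) → MISS  vc=[]
1: 0x26 (blk 2, set 0) → L1-HIT  vc=[]
2: 0x29 (blk 2, set 0) → L1-HIT  vc=[]
3: 0x2b (blk 2, set 0) → L1-HIT  vc=[]
4: 0x27 (blk 2, set 0) → L1-HIT  vc=[]
5: 0x22 (blk 2, set 0) → L1-HIT  vc=[]
6: 0x2a (blk 2, set 0) → L1-HIT  vc=[]
7: 0x26 (blk 2, set 0) → L1-HIT  vc=[]
8: 0x8b (blk 8, set 0) → MISS  vc=[2]
9: 0x6d (blk 6, set 0) → MISS  vc=[2, 8]
10: 0x89 (blk 8, set 0) → VC-HIT  vc=[2, 6]
11: 0x2f (blk 2, set 0) → VC-HIT  vc=[8, 6]
12: 0x28 (blk 2, set 0) → L1-HIT  vc=[8, 6]
13: 0x63 (blk 6, set 0) → VC-HIT  vc=[8, 2]

SEQ = [MISS, L1-HIT, L1-HIT, L1-HIT, L1-HIT, L1-HIT, L1-HIT, L1-HIT, MISS, MISS, VC-HIT, VC-HIT, L1-HIT, VC-HIT]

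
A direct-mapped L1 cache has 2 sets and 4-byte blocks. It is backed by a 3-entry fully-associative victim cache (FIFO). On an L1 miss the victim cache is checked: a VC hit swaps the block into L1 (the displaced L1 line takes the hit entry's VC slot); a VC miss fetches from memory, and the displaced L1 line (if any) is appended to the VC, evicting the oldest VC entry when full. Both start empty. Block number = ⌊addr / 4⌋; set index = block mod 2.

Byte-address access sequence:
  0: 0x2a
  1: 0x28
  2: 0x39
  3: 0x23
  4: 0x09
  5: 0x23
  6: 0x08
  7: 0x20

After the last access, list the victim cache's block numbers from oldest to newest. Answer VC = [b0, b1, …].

VC = [10, 14, 2]

  [0] addr=0x2a blk=10 s=0: MISS | VC []
  [1] addr=0x28 blk=10 s=0: L1-HIT | VC []
  [2] addr=0x39 blk=14 s=0: MISS | VC [10]
  [3] addr=0x23 blk=8 s=0: MISS | VC [10, 14]
  [4] addr=0x9 blk=2 s=0: MISS | VC [10, 14, 8]
  [5] addr=0x23 blk=8 s=0: VC-HIT | VC [10, 14, 2]
  [6] addr=0x8 blk=2 s=0: VC-HIT | VC [10, 14, 8]
  [7] addr=0x20 blk=8 s=0: VC-HIT | VC [10, 14, 2]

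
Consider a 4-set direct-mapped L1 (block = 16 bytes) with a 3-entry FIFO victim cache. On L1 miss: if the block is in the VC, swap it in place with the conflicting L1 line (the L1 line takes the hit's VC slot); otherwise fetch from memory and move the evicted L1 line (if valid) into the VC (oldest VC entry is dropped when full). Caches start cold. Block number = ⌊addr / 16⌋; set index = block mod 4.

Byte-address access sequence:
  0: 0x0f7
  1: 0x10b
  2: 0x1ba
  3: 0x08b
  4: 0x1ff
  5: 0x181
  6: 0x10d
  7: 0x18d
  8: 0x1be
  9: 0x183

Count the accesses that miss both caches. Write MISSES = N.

  [0] addr=0xf7 blk=15 s=3: MISS | VC []
  [1] addr=0x10b blk=16 s=0: MISS | VC []
  [2] addr=0x1ba blk=27 s=3: MISS | VC [15]
  [3] addr=0x8b blk=8 s=0: MISS | VC [15, 16]
  [4] addr=0x1ff blk=31 s=3: MISS | VC [15, 16, 27]
  [5] addr=0x181 blk=24 s=0: MISS | VC [16, 27, 8]
  [6] addr=0x10d blk=16 s=0: VC-HIT | VC [24, 27, 8]
  [7] addr=0x18d blk=24 s=0: VC-HIT | VC [16, 27, 8]
  [8] addr=0x1be blk=27 s=3: VC-HIT | VC [16, 31, 8]
  [9] addr=0x183 blk=24 s=0: L1-HIT | VC [16, 31, 8]

MISSES = 6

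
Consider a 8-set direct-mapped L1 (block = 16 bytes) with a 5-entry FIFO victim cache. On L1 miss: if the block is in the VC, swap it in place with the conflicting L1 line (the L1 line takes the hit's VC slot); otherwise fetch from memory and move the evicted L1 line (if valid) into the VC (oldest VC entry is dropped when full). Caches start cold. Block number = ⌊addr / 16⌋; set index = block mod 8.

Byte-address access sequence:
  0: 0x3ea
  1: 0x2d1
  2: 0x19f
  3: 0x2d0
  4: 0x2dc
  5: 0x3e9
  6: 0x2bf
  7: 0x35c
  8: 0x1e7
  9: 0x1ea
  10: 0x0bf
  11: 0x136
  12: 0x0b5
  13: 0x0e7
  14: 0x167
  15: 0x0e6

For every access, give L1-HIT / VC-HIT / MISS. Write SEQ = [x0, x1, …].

  [0] addr=0x3ea blk=62 s=6: MISS | VC []
  [1] addr=0x2d1 blk=45 s=5: MISS | VC []
  [2] addr=0x19f blk=25 s=1: MISS | VC []
  [3] addr=0x2d0 blk=45 s=5: L1-HIT | VC []
  [4] addr=0x2dc blk=45 s=5: L1-HIT | VC []
  [5] addr=0x3e9 blk=62 s=6: L1-HIT | VC []
  [6] addr=0x2bf blk=43 s=3: MISS | VC []
  [7] addr=0x35c blk=53 s=5: MISS | VC [45]
  [8] addr=0x1e7 blk=30 s=6: MISS | VC [45, 62]
  [9] addr=0x1ea blk=30 s=6: L1-HIT | VC [45, 62]
  [10] addr=0xbf blk=11 s=3: MISS | VC [45, 62, 43]
  [11] addr=0x136 blk=19 s=3: MISS | VC [45, 62, 43, 11]
  [12] addr=0xb5 blk=11 s=3: VC-HIT | VC [45, 62, 43, 19]
  [13] addr=0xe7 blk=14 s=6: MISS | VC [45, 62, 43, 19, 30]
  [14] addr=0x167 blk=22 s=6: MISS | VC [62, 43, 19, 30, 14]
  [15] addr=0xe6 blk=14 s=6: VC-HIT | VC [62, 43, 19, 30, 22]

SEQ = [MISS, MISS, MISS, L1-HIT, L1-HIT, L1-HIT, MISS, MISS, MISS, L1-HIT, MISS, MISS, VC-HIT, MISS, MISS, VC-HIT]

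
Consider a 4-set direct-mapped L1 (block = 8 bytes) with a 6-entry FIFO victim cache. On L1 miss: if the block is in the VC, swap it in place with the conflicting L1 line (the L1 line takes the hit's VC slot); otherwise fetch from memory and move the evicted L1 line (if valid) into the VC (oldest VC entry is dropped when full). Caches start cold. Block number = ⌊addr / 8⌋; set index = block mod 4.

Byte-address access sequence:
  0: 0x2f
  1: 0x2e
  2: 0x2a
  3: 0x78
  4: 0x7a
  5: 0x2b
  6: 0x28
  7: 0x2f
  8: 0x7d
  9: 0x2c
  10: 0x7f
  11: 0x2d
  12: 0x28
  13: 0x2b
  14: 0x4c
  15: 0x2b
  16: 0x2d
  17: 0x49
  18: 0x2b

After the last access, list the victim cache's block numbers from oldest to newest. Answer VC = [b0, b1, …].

#0 0x2f→b5/s1 MISS; vc=[]
#1 0x2e→b5/s1 L1-HIT; vc=[]
#2 0x2a→b5/s1 L1-HIT; vc=[]
#3 0x78→b15/s3 MISS; vc=[]
#4 0x7a→b15/s3 L1-HIT; vc=[]
#5 0x2b→b5/s1 L1-HIT; vc=[]
#6 0x28→b5/s1 L1-HIT; vc=[]
#7 0x2f→b5/s1 L1-HIT; vc=[]
#8 0x7d→b15/s3 L1-HIT; vc=[]
#9 0x2c→b5/s1 L1-HIT; vc=[]
#10 0x7f→b15/s3 L1-HIT; vc=[]
#11 0x2d→b5/s1 L1-HIT; vc=[]
#12 0x28→b5/s1 L1-HIT; vc=[]
#13 0x2b→b5/s1 L1-HIT; vc=[]
#14 0x4c→b9/s1 MISS; vc=[5]
#15 0x2b→b5/s1 VC-HIT; vc=[9]
#16 0x2d→b5/s1 L1-HIT; vc=[9]
#17 0x49→b9/s1 VC-HIT; vc=[5]
#18 0x2b→b5/s1 VC-HIT; vc=[9]

VC = [9]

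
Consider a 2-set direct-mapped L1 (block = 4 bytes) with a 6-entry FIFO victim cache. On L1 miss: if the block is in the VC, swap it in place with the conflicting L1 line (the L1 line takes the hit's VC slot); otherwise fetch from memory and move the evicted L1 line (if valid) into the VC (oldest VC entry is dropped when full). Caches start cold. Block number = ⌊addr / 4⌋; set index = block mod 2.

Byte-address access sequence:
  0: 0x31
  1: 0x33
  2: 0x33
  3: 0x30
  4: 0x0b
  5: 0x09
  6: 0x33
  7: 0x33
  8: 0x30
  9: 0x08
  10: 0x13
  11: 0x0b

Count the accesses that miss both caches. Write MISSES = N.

0: 0x31 (blk 12, set 0) → MISS  vc=[]
1: 0x33 (blk 12, set 0) → L1-HIT  vc=[]
2: 0x33 (blk 12, set 0) → L1-HIT  vc=[]
3: 0x30 (blk 12, set 0) → L1-HIT  vc=[]
4: 0xb (blk 2, set 0) → MISS  vc=[12]
5: 0x9 (blk 2, set 0) → L1-HIT  vc=[12]
6: 0x33 (blk 12, set 0) → VC-HIT  vc=[2]
7: 0x33 (blk 12, set 0) → L1-HIT  vc=[2]
8: 0x30 (blk 12, set 0) → L1-HIT  vc=[2]
9: 0x8 (blk 2, set 0) → VC-HIT  vc=[12]
10: 0x13 (blk 4, set 0) → MISS  vc=[12, 2]
11: 0xb (blk 2, set 0) → VC-HIT  vc=[12, 4]

MISSES = 3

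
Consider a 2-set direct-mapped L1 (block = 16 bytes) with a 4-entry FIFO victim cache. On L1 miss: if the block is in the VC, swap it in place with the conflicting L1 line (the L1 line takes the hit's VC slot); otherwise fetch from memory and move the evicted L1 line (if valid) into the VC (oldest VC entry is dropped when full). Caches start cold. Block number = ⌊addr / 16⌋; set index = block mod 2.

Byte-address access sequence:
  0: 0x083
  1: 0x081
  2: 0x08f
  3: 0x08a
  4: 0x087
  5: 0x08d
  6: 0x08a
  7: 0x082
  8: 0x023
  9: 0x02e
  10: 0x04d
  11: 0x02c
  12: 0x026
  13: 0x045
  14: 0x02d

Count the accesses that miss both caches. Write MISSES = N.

MISSES = 3

#0 0x83→b8/s0 MISS; vc=[]
#1 0x81→b8/s0 L1-HIT; vc=[]
#2 0x8f→b8/s0 L1-HIT; vc=[]
#3 0x8a→b8/s0 L1-HIT; vc=[]
#4 0x87→b8/s0 L1-HIT; vc=[]
#5 0x8d→b8/s0 L1-HIT; vc=[]
#6 0x8a→b8/s0 L1-HIT; vc=[]
#7 0x82→b8/s0 L1-HIT; vc=[]
#8 0x23→b2/s0 MISS; vc=[8]
#9 0x2e→b2/s0 L1-HIT; vc=[8]
#10 0x4d→b4/s0 MISS; vc=[8,2]
#11 0x2c→b2/s0 VC-HIT; vc=[8,4]
#12 0x26→b2/s0 L1-HIT; vc=[8,4]
#13 0x45→b4/s0 VC-HIT; vc=[8,2]
#14 0x2d→b2/s0 VC-HIT; vc=[8,4]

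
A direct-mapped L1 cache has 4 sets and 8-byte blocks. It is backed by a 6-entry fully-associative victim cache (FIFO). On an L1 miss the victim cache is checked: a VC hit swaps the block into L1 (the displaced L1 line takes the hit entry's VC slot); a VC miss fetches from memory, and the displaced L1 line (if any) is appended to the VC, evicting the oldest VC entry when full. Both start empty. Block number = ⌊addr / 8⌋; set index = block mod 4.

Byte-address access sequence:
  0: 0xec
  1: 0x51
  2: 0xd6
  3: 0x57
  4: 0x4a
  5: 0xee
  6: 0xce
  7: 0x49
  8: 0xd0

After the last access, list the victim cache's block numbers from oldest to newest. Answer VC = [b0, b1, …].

0: 0xec (blk 29, set 1) → MISS  vc=[]
1: 0x51 (blk 10, set 2) → MISS  vc=[]
2: 0xd6 (blk 26, set 2) → MISS  vc=[10]
3: 0x57 (blk 10, set 2) → VC-HIT  vc=[26]
4: 0x4a (blk 9, set 1) → MISS  vc=[26, 29]
5: 0xee (blk 29, set 1) → VC-HIT  vc=[26, 9]
6: 0xce (blk 25, set 1) → MISS  vc=[26, 9, 29]
7: 0x49 (blk 9, set 1) → VC-HIT  vc=[26, 25, 29]
8: 0xd0 (blk 26, set 2) → VC-HIT  vc=[10, 25, 29]

VC = [10, 25, 29]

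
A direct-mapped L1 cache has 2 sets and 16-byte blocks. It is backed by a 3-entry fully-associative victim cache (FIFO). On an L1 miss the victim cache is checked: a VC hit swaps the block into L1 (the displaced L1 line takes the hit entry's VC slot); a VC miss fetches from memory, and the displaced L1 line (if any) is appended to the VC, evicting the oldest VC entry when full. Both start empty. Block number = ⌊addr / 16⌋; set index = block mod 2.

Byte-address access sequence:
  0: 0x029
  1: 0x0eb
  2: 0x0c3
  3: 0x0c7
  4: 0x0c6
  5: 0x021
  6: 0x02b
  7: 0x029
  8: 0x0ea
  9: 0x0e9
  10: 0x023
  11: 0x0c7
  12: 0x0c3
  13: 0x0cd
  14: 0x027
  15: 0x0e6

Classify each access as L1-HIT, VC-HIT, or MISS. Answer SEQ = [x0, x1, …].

0: 0x29 (blk 2, set 0) → MISS  vc=[]
1: 0xeb (blk 14, set 0) → MISS  vc=[2]
2: 0xc3 (blk 12, set 0) → MISS  vc=[2, 14]
3: 0xc7 (blk 12, set 0) → L1-HIT  vc=[2, 14]
4: 0xc6 (blk 12, set 0) → L1-HIT  vc=[2, 14]
5: 0x21 (blk 2, set 0) → VC-HIT  vc=[12, 14]
6: 0x2b (blk 2, set 0) → L1-HIT  vc=[12, 14]
7: 0x29 (blk 2, set 0) → L1-HIT  vc=[12, 14]
8: 0xea (blk 14, set 0) → VC-HIT  vc=[12, 2]
9: 0xe9 (blk 14, set 0) → L1-HIT  vc=[12, 2]
10: 0x23 (blk 2, set 0) → VC-HIT  vc=[12, 14]
11: 0xc7 (blk 12, set 0) → VC-HIT  vc=[2, 14]
12: 0xc3 (blk 12, set 0) → L1-HIT  vc=[2, 14]
13: 0xcd (blk 12, set 0) → L1-HIT  vc=[2, 14]
14: 0x27 (blk 2, set 0) → VC-HIT  vc=[12, 14]
15: 0xe6 (blk 14, set 0) → VC-HIT  vc=[12, 2]

SEQ = [MISS, MISS, MISS, L1-HIT, L1-HIT, VC-HIT, L1-HIT, L1-HIT, VC-HIT, L1-HIT, VC-HIT, VC-HIT, L1-HIT, L1-HIT, VC-HIT, VC-HIT]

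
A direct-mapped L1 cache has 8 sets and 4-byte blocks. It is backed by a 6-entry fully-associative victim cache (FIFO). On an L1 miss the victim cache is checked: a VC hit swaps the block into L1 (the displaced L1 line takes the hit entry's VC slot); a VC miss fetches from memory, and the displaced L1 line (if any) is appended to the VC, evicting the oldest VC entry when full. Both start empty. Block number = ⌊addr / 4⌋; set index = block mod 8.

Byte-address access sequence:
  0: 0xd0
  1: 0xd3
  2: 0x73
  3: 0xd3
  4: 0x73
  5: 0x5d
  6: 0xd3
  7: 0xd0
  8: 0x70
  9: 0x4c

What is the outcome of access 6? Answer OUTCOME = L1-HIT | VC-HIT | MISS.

  [0] addr=0xd0 blk=52 s=4: MISS | VC []
  [1] addr=0xd3 blk=52 s=4: L1-HIT | VC []
  [2] addr=0x73 blk=28 s=4: MISS | VC [52]
  [3] addr=0xd3 blk=52 s=4: VC-HIT | VC [28]
  [4] addr=0x73 blk=28 s=4: VC-HIT | VC [52]
  [5] addr=0x5d blk=23 s=7: MISS | VC [52]
  [6] addr=0xd3 blk=52 s=4: VC-HIT | VC [28]
  [7] addr=0xd0 blk=52 s=4: L1-HIT | VC [28]
  [8] addr=0x70 blk=28 s=4: VC-HIT | VC [52]
  [9] addr=0x4c blk=19 s=3: MISS | VC [52]

OUTCOME = VC-HIT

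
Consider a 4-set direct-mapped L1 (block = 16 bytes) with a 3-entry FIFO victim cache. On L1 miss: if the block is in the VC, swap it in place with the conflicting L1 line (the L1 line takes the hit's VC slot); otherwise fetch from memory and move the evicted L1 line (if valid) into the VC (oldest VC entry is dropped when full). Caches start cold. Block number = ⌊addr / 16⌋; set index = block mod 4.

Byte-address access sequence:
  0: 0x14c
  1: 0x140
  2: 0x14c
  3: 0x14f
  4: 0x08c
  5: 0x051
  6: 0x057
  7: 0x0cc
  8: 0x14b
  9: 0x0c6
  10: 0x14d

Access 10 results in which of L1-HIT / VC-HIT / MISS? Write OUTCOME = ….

OUTCOME = VC-HIT

0: 0x14c (blk 20, set 0) → MISS  vc=[]
1: 0x140 (blk 20, set 0) → L1-HIT  vc=[]
2: 0x14c (blk 20, set 0) → L1-HIT  vc=[]
3: 0x14f (blk 20, set 0) → L1-HIT  vc=[]
4: 0x8c (blk 8, set 0) → MISS  vc=[20]
5: 0x51 (blk 5, set 1) → MISS  vc=[20]
6: 0x57 (blk 5, set 1) → L1-HIT  vc=[20]
7: 0xcc (blk 12, set 0) → MISS  vc=[20, 8]
8: 0x14b (blk 20, set 0) → VC-HIT  vc=[12, 8]
9: 0xc6 (blk 12, set 0) → VC-HIT  vc=[20, 8]
10: 0x14d (blk 20, set 0) → VC-HIT  vc=[12, 8]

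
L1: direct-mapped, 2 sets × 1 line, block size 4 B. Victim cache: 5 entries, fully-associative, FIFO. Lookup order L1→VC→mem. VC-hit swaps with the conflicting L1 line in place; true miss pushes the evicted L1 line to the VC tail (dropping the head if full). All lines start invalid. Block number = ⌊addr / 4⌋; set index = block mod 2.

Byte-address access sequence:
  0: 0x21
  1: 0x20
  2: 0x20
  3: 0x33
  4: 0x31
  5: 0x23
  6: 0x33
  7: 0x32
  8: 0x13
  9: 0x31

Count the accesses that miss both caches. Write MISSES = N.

#0 0x21→b8/s0 MISS; vc=[]
#1 0x20→b8/s0 L1-HIT; vc=[]
#2 0x20→b8/s0 L1-HIT; vc=[]
#3 0x33→b12/s0 MISS; vc=[8]
#4 0x31→b12/s0 L1-HIT; vc=[8]
#5 0x23→b8/s0 VC-HIT; vc=[12]
#6 0x33→b12/s0 VC-HIT; vc=[8]
#7 0x32→b12/s0 L1-HIT; vc=[8]
#8 0x13→b4/s0 MISS; vc=[8,12]
#9 0x31→b12/s0 VC-HIT; vc=[8,4]

MISSES = 3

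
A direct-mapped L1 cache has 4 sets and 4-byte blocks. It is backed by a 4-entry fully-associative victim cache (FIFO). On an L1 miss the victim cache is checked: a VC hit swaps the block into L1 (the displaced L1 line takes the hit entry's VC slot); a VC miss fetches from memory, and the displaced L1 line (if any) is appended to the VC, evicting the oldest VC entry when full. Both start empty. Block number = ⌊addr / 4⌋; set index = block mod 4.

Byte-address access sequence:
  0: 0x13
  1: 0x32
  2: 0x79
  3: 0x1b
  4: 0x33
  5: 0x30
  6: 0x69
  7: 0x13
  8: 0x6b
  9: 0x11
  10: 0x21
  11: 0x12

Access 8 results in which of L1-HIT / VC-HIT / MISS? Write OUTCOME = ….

OUTCOME = L1-HIT

0: 0x13 (blk 4, set 0) → MISS  vc=[]
1: 0x32 (blk 12, set 0) → MISS  vc=[4]
2: 0x79 (blk 30, set 2) → MISS  vc=[4]
3: 0x1b (blk 6, set 2) → MISS  vc=[4, 30]
4: 0x33 (blk 12, set 0) → L1-HIT  vc=[4, 30]
5: 0x30 (blk 12, set 0) → L1-HIT  vc=[4, 30]
6: 0x69 (blk 26, set 2) → MISS  vc=[4, 30, 6]
7: 0x13 (blk 4, set 0) → VC-HIT  vc=[12, 30, 6]
8: 0x6b (blk 26, set 2) → L1-HIT  vc=[12, 30, 6]
9: 0x11 (blk 4, set 0) → L1-HIT  vc=[12, 30, 6]
10: 0x21 (blk 8, set 0) → MISS  vc=[12, 30, 6, 4]
11: 0x12 (blk 4, set 0) → VC-HIT  vc=[12, 30, 6, 8]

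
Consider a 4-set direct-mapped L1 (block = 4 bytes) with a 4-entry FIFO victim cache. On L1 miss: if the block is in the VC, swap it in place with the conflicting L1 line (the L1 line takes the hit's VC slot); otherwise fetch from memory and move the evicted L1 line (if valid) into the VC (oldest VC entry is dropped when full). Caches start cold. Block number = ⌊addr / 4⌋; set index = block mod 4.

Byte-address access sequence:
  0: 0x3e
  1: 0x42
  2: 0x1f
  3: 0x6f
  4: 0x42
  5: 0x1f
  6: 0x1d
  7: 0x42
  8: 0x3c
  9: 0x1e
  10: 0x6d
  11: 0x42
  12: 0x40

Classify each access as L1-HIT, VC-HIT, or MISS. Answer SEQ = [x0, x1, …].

SEQ = [MISS, MISS, MISS, MISS, L1-HIT, VC-HIT, L1-HIT, L1-HIT, VC-HIT, VC-HIT, VC-HIT, L1-HIT, L1-HIT]

#0 0x3e→b15/s3 MISS; vc=[]
#1 0x42→b16/s0 MISS; vc=[]
#2 0x1f→b7/s3 MISS; vc=[15]
#3 0x6f→b27/s3 MISS; vc=[15,7]
#4 0x42→b16/s0 L1-HIT; vc=[15,7]
#5 0x1f→b7/s3 VC-HIT; vc=[15,27]
#6 0x1d→b7/s3 L1-HIT; vc=[15,27]
#7 0x42→b16/s0 L1-HIT; vc=[15,27]
#8 0x3c→b15/s3 VC-HIT; vc=[7,27]
#9 0x1e→b7/s3 VC-HIT; vc=[15,27]
#10 0x6d→b27/s3 VC-HIT; vc=[15,7]
#11 0x42→b16/s0 L1-HIT; vc=[15,7]
#12 0x40→b16/s0 L1-HIT; vc=[15,7]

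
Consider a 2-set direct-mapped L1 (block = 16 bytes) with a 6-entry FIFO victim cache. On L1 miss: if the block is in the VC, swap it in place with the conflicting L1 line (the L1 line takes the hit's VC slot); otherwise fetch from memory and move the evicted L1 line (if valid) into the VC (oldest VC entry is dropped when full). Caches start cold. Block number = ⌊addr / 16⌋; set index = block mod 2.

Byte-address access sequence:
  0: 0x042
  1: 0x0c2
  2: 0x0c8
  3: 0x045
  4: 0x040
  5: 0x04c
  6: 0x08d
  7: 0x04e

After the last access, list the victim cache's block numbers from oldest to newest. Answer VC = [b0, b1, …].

0: 0x42 (blk 4, set 0) → MISS  vc=[]
1: 0xc2 (blk 12, set 0) → MISS  vc=[4]
2: 0xc8 (blk 12, set 0) → L1-HIT  vc=[4]
3: 0x45 (blk 4, set 0) → VC-HIT  vc=[12]
4: 0x40 (blk 4, set 0) → L1-HIT  vc=[12]
5: 0x4c (blk 4, set 0) → L1-HIT  vc=[12]
6: 0x8d (blk 8, set 0) → MISS  vc=[12, 4]
7: 0x4e (blk 4, set 0) → VC-HIT  vc=[12, 8]

VC = [12, 8]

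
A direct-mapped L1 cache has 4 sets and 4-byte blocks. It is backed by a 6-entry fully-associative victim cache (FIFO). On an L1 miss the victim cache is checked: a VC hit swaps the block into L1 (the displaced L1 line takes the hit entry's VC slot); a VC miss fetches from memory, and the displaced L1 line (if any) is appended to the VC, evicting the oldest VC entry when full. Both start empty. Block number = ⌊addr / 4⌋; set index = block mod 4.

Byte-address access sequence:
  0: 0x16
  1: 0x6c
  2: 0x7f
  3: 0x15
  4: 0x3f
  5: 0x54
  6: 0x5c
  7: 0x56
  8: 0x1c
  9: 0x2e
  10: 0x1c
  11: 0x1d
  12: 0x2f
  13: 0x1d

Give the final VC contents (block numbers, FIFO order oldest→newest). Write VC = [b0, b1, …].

VC = [27, 31, 5, 15, 23, 11]

0: 0x16 (blk 5, set 1) → MISS  vc=[]
1: 0x6c (blk 27, set 3) → MISS  vc=[]
2: 0x7f (blk 31, set 3) → MISS  vc=[27]
3: 0x15 (blk 5, set 1) → L1-HIT  vc=[27]
4: 0x3f (blk 15, set 3) → MISS  vc=[27, 31]
5: 0x54 (blk 21, set 1) → MISS  vc=[27, 31, 5]
6: 0x5c (blk 23, set 3) → MISS  vc=[27, 31, 5, 15]
7: 0x56 (blk 21, set 1) → L1-HIT  vc=[27, 31, 5, 15]
8: 0x1c (blk 7, set 3) → MISS  vc=[27, 31, 5, 15, 23]
9: 0x2e (blk 11, set 3) → MISS  vc=[27, 31, 5, 15, 23, 7]
10: 0x1c (blk 7, set 3) → VC-HIT  vc=[27, 31, 5, 15, 23, 11]
11: 0x1d (blk 7, set 3) → L1-HIT  vc=[27, 31, 5, 15, 23, 11]
12: 0x2f (blk 11, set 3) → VC-HIT  vc=[27, 31, 5, 15, 23, 7]
13: 0x1d (blk 7, set 3) → VC-HIT  vc=[27, 31, 5, 15, 23, 11]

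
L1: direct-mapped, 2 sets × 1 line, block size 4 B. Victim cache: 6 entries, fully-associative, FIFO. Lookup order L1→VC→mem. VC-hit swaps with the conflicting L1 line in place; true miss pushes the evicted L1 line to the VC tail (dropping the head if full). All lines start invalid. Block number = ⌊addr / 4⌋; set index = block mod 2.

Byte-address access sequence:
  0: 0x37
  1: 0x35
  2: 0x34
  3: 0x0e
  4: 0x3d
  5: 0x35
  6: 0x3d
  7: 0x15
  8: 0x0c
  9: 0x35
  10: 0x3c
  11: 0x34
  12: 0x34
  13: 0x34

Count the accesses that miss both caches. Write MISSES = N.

0: 0x37 (blk 13, set 1) → MISS  vc=[]
1: 0x35 (blk 13, set 1) → L1-HIT  vc=[]
2: 0x34 (blk 13, set 1) → L1-HIT  vc=[]
3: 0xe (blk 3, set 1) → MISS  vc=[13]
4: 0x3d (blk 15, set 1) → MISS  vc=[13, 3]
5: 0x35 (blk 13, set 1) → VC-HIT  vc=[15, 3]
6: 0x3d (blk 15, set 1) → VC-HIT  vc=[13, 3]
7: 0x15 (blk 5, set 1) → MISS  vc=[13, 3, 15]
8: 0xc (blk 3, set 1) → VC-HIT  vc=[13, 5, 15]
9: 0x35 (blk 13, set 1) → VC-HIT  vc=[3, 5, 15]
10: 0x3c (blk 15, set 1) → VC-HIT  vc=[3, 5, 13]
11: 0x34 (blk 13, set 1) → VC-HIT  vc=[3, 5, 15]
12: 0x34 (blk 13, set 1) → L1-HIT  vc=[3, 5, 15]
13: 0x34 (blk 13, set 1) → L1-HIT  vc=[3, 5, 15]

MISSES = 4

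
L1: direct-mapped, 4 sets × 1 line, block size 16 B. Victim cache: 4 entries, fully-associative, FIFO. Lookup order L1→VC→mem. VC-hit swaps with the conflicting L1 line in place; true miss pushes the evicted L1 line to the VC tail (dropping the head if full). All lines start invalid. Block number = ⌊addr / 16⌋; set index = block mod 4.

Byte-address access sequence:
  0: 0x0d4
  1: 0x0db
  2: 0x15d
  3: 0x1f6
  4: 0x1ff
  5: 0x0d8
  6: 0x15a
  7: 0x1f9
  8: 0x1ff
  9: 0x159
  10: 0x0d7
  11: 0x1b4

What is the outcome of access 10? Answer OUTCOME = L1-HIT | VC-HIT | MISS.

  [0] addr=0xd4 blk=13 s=1: MISS | VC []
  [1] addr=0xdb blk=13 s=1: L1-HIT | VC []
  [2] addr=0x15d blk=21 s=1: MISS | VC [13]
  [3] addr=0x1f6 blk=31 s=3: MISS | VC [13]
  [4] addr=0x1ff blk=31 s=3: L1-HIT | VC [13]
  [5] addr=0xd8 blk=13 s=1: VC-HIT | VC [21]
  [6] addr=0x15a blk=21 s=1: VC-HIT | VC [13]
  [7] addr=0x1f9 blk=31 s=3: L1-HIT | VC [13]
  [8] addr=0x1ff blk=31 s=3: L1-HIT | VC [13]
  [9] addr=0x159 blk=21 s=1: L1-HIT | VC [13]
  [10] addr=0xd7 blk=13 s=1: VC-HIT | VC [21]
  [11] addr=0x1b4 blk=27 s=3: MISS | VC [21, 31]

OUTCOME = VC-HIT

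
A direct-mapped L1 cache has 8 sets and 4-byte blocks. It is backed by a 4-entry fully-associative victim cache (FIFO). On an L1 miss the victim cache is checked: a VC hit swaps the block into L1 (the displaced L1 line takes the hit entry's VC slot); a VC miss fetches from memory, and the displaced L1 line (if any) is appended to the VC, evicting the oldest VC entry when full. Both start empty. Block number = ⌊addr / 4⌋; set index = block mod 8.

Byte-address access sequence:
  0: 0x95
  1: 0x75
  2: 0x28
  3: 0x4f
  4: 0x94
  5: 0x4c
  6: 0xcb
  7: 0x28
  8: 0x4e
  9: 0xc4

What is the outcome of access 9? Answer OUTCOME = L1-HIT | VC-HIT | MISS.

0: 0x95 (blk 37, set 5) → MISS  vc=[]
1: 0x75 (blk 29, set 5) → MISS  vc=[37]
2: 0x28 (blk 10, set 2) → MISS  vc=[37]
3: 0x4f (blk 19, set 3) → MISS  vc=[37]
4: 0x94 (blk 37, set 5) → VC-HIT  vc=[29]
5: 0x4c (blk 19, set 3) → L1-HIT  vc=[29]
6: 0xcb (blk 50, set 2) → MISS  vc=[29, 10]
7: 0x28 (blk 10, set 2) → VC-HIT  vc=[29, 50]
8: 0x4e (blk 19, set 3) → L1-HIT  vc=[29, 50]
9: 0xc4 (blk 49, set 1) → MISS  vc=[29, 50]

OUTCOME = MISS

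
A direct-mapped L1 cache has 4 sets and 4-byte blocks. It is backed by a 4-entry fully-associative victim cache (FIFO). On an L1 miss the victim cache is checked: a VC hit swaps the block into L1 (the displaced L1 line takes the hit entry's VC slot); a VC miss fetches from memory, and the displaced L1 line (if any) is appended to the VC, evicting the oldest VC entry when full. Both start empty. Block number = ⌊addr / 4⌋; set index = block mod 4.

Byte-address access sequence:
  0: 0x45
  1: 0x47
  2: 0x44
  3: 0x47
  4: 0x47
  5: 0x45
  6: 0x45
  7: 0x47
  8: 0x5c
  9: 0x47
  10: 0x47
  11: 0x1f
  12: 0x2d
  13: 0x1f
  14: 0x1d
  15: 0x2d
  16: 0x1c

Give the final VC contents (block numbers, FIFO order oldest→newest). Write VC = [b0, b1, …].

  [0] addr=0x45 blk=17 s=1: MISS | VC []
  [1] addr=0x47 blk=17 s=1: L1-HIT | VC []
  [2] addr=0x44 blk=17 s=1: L1-HIT | VC []
  [3] addr=0x47 blk=17 s=1: L1-HIT | VC []
  [4] addr=0x47 blk=17 s=1: L1-HIT | VC []
  [5] addr=0x45 blk=17 s=1: L1-HIT | VC []
  [6] addr=0x45 blk=17 s=1: L1-HIT | VC []
  [7] addr=0x47 blk=17 s=1: L1-HIT | VC []
  [8] addr=0x5c blk=23 s=3: MISS | VC []
  [9] addr=0x47 blk=17 s=1: L1-HIT | VC []
  [10] addr=0x47 blk=17 s=1: L1-HIT | VC []
  [11] addr=0x1f blk=7 s=3: MISS | VC [23]
  [12] addr=0x2d blk=11 s=3: MISS | VC [23, 7]
  [13] addr=0x1f blk=7 s=3: VC-HIT | VC [23, 11]
  [14] addr=0x1d blk=7 s=3: L1-HIT | VC [23, 11]
  [15] addr=0x2d blk=11 s=3: VC-HIT | VC [23, 7]
  [16] addr=0x1c blk=7 s=3: VC-HIT | VC [23, 11]

VC = [23, 11]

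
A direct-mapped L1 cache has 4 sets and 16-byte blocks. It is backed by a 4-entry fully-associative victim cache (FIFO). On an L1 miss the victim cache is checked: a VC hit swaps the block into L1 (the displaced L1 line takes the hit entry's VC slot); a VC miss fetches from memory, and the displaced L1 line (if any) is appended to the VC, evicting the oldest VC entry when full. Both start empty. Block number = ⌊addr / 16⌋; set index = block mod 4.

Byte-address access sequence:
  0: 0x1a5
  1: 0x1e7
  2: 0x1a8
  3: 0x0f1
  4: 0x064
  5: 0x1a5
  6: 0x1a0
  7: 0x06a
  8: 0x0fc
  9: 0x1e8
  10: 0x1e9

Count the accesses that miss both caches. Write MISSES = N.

  [0] addr=0x1a5 blk=26 s=2: MISS | VC []
  [1] addr=0x1e7 blk=30 s=2: MISS | VC [26]
  [2] addr=0x1a8 blk=26 s=2: VC-HIT | VC [30]
  [3] addr=0xf1 blk=15 s=3: MISS | VC [30]
  [4] addr=0x64 blk=6 s=2: MISS | VC [30, 26]
  [5] addr=0x1a5 blk=26 s=2: VC-HIT | VC [30, 6]
  [6] addr=0x1a0 blk=26 s=2: L1-HIT | VC [30, 6]
  [7] addr=0x6a blk=6 s=2: VC-HIT | VC [30, 26]
  [8] addr=0xfc blk=15 s=3: L1-HIT | VC [30, 26]
  [9] addr=0x1e8 blk=30 s=2: VC-HIT | VC [6, 26]
  [10] addr=0x1e9 blk=30 s=2: L1-HIT | VC [6, 26]

MISSES = 4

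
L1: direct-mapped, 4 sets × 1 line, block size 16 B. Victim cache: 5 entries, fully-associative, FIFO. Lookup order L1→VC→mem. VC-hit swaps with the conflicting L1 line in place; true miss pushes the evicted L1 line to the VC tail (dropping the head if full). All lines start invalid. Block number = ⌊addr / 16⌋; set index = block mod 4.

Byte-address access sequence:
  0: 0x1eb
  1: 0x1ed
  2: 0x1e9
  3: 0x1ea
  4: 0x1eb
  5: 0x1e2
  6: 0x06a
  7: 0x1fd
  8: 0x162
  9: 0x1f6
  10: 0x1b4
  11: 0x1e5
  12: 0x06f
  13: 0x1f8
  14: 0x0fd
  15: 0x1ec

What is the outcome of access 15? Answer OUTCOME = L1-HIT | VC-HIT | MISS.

0: 0x1eb (blk 30, set 2) → MISS  vc=[]
1: 0x1ed (blk 30, set 2) → L1-HIT  vc=[]
2: 0x1e9 (blk 30, set 2) → L1-HIT  vc=[]
3: 0x1ea (blk 30, set 2) → L1-HIT  vc=[]
4: 0x1eb (blk 30, set 2) → L1-HIT  vc=[]
5: 0x1e2 (blk 30, set 2) → L1-HIT  vc=[]
6: 0x6a (blk 6, set 2) → MISS  vc=[30]
7: 0x1fd (blk 31, set 3) → MISS  vc=[30]
8: 0x162 (blk 22, set 2) → MISS  vc=[30, 6]
9: 0x1f6 (blk 31, set 3) → L1-HIT  vc=[30, 6]
10: 0x1b4 (blk 27, set 3) → MISS  vc=[30, 6, 31]
11: 0x1e5 (blk 30, set 2) → VC-HIT  vc=[22, 6, 31]
12: 0x6f (blk 6, set 2) → VC-HIT  vc=[22, 30, 31]
13: 0x1f8 (blk 31, set 3) → VC-HIT  vc=[22, 30, 27]
14: 0xfd (blk 15, set 3) → MISS  vc=[22, 30, 27, 31]
15: 0x1ec (blk 30, set 2) → VC-HIT  vc=[22, 6, 27, 31]

OUTCOME = VC-HIT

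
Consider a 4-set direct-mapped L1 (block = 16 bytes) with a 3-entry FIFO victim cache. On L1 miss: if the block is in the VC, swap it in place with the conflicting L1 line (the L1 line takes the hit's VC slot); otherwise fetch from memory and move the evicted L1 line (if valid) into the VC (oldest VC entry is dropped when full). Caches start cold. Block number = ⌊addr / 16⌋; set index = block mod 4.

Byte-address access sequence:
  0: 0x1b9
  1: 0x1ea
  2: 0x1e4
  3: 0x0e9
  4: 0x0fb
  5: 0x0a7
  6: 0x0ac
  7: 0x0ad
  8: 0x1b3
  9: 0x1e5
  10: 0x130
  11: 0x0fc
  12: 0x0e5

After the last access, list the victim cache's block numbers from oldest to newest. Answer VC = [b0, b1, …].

VC = [19, 30, 27]

0: 0x1b9 (blk 27, set 3) → MISS  vc=[]
1: 0x1ea (blk 30, set 2) → MISS  vc=[]
2: 0x1e4 (blk 30, set 2) → L1-HIT  vc=[]
3: 0xe9 (blk 14, set 2) → MISS  vc=[30]
4: 0xfb (blk 15, set 3) → MISS  vc=[30, 27]
5: 0xa7 (blk 10, set 2) → MISS  vc=[30, 27, 14]
6: 0xac (blk 10, set 2) → L1-HIT  vc=[30, 27, 14]
7: 0xad (blk 10, set 2) → L1-HIT  vc=[30, 27, 14]
8: 0x1b3 (blk 27, set 3) → VC-HIT  vc=[30, 15, 14]
9: 0x1e5 (blk 30, set 2) → VC-HIT  vc=[10, 15, 14]
10: 0x130 (blk 19, set 3) → MISS  vc=[15, 14, 27]
11: 0xfc (blk 15, set 3) → VC-HIT  vc=[19, 14, 27]
12: 0xe5 (blk 14, set 2) → VC-HIT  vc=[19, 30, 27]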